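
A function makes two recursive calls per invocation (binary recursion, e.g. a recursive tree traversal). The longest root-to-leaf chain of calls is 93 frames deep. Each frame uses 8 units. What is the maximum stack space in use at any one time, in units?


Binary recursion: the two calls run one after the other, so only one root-to-leaf chain of frames is on the stack at a time.
Maximum depth (longest chain) = 93 frames
Each frame = 8 units
Max stack space = 93 * 8 = 744


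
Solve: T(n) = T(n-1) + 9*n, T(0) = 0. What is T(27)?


Expanding the recurrence:
T(27) = T(26) + 9*27
       = T(25) + 9*26 + 9*27
       ...
       = T(0) + 9*(1 + 2 + ... + 27)
       = 0 + 9 * 27*28/2
       = 0 + 9 * 378
       = 0 + 3402 = 3402


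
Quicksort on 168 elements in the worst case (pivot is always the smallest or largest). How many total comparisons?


In the worst case, each partition step picks the worst pivot:
  Partition 1: 167 comparisons (n-1 elements to compare)
  Partition 2: 166 comparisons
  Partition 3: 165 comparisons
  Partition 4: 164 comparisons
  Partition 5: 163 comparisons
  ...
  Last partition: 0 comparisons
Total = (n-1) + (n-2) + ... + 1 + 0 = n*(n-1)/2
= 168*167/2 = 14028


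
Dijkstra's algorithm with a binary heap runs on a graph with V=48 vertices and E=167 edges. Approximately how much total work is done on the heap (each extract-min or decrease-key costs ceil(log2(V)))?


Dijkstra with a binary heap: each vertex is extracted once, each edge may relax once.
Each heap operation costs O(log V).
V + E = 48 + 167 = 215
ceil(log2(48)) = 6 (since 2^5 = 32 < 48 <= 64 = 2^6)
Total heap work = (V+E) * ceil(log2(V)) = 215 * 6 = 1290


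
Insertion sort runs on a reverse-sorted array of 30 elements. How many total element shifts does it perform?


Sum of shifts = 1 + 2 + 3 + ... + 29
= 30 * 29 / 2
= 870 / 2
= 435


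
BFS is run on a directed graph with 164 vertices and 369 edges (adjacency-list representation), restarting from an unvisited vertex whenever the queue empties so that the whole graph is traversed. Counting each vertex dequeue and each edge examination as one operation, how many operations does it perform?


A full BFS traversal dequeues each vertex exactly once and examines each directed edge exactly once.
V = 164 (vertex processing cost)
E = 369 (edge examination cost)
Total operations proportional to V + E = 164 + 369 = 533


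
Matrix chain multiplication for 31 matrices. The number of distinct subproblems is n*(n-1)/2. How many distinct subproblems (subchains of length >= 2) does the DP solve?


Subproblems are indexed by (i, j) where i < j.
Number of such pairs = n*(n-1)/2
= 31 * 30 / 2
= 465


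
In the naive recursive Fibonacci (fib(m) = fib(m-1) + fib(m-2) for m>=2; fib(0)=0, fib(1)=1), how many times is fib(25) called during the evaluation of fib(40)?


Let N(m) = number of times fib(m) is called while evaluating fib(40).
N(40) = 1 (the initial call).
N(39) = 1 (only fib(40) calls it).
For 1 <= m <= 38: fib(m) is called by fib(m+1) and fib(m+2), so
  N(m) = N(m+1) + N(m+2).
fib(0) is called only by fib(2), so N(0) = N(2).
Walk down from m=40:
  N(40)=1, N(39)=1, N(38)=2, N(37)=3, N(36)=5, N(35)=8, N(34)=13, N(33)=21, N(32)=34, N(31)=55, N(30)=89, N(29)=144, N(28)=233, N(27)=377, N(26)=610, N(25)=987
N(25) = 987


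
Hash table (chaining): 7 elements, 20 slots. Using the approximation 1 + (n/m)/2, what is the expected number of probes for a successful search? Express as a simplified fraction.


Computing expected probes:
alpha = 7/20
= 1 + alpha/2
= 1 + 7/(2*20)
= (2*20 + 7) / (2*20)
= 47/40


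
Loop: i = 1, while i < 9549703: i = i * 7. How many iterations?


i multiplies by 7 each step:
i = 1 -> 7 -> 49 -> 343 -> 2401 -> 16807 -> 117649 -> 823543 -> 5764801 -> 40353607 (stop)
Iterations = ceil(log_7(9549703)) = 9


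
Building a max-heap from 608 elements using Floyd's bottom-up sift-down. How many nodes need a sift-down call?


In a heap of 608 elements (0-indexed array):
  Last element index: 607
  Parent of last element: floor((607 - 1) / 2) = 303
  Internal nodes: indices 0 to 303
  Count = floor(608/2) = 304


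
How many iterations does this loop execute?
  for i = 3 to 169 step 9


The loop variable i takes values starting at 3 and increments by 9 each iteration.
Sequence: i = 3, 12, 21, 30, 39, 48, 57, 66, 75, ...
The upper bound 169 is inclusive, so the count is floor((last - first) / step) + 1:
floor((169 - 3) / 9) + 1 = floor(166/9) + 1 = 18 + 1 = 19


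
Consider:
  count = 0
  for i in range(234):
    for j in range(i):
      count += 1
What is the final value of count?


For each i, the inner loop runs i times:
  i=0: inner runs 0 times
  i=1: inner runs 1 time
  i=2: inner runs 2 times
  i=3: inner runs 3 times
  i=4: inner runs 4 times
  i=5: inner runs 5 times
  i=6: inner runs 6 times
  i=7: inner runs 7 times
  ...
Total = 0 + 1 + 2 + ... + 233 = 234*(234-1)/2 = 27261


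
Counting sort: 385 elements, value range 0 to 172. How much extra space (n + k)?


n = 385 (output array)
k = 173 (count array for 173 distinct values)
Extra space = 385 + 173 = 558


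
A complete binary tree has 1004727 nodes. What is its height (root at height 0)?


In a complete binary tree, level k holds nodes 2^k .. 2^(k+1)-1 (1-indexed).
Height = floor(log2(n)) = floor(log2(1004727)) = 19
Check: 2^19 = 524288 <= 1004727 < 1048576 = 2^20


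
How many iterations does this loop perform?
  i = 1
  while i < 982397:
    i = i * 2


The loop variable doubles each iteration:
i = 1 -> 2 -> 4 -> 8 -> 16 -> 32 -> 64 -> 128 -> 256 -> 512 -> 1024 -> 2048 -> 4096 -> 8192 -> 16384 -> 32768 -> 65536 -> 131072 -> 262144 -> 524288 -> 1048576 (stop, 1048576 >= 982397)
Number of doublings = ceil(log2(982397)) = 20


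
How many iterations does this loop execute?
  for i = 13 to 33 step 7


The loop variable i takes values starting at 13 and increments by 7 each iteration.
Sequence: i = 13, 20, 27
The upper bound 33 is inclusive, so the count is floor((last - first) / step) + 1:
floor((33 - 13) / 7) + 1 = floor(20/7) + 1 = 2 + 1 = 3


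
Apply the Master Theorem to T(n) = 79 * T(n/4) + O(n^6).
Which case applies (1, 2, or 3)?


The Master Theorem: T(n) = a*T(n/b) + O(n^c)
  a = 79, b = 4, c = 6
log_b(a) = log_4(79) ~ 3.152
Compare b^c with a: 4^6 = 4096 > 79, so c > log_b(a).
Since c > log_b(a), Case 3 applies.
T(n) = O(n^6)
Master Theorem case = 3


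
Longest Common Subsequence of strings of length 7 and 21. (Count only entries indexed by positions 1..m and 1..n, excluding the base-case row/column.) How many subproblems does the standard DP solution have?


DP table indexed by positions in both strings.
First string: 7 positions
Second string: 21 positions
Total = 7 * 21 = 147


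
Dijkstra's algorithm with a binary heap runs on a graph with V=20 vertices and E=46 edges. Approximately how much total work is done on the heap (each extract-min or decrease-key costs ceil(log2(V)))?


Dijkstra with a binary heap: each vertex is extracted once, each edge may relax once.
Each heap operation costs O(log V).
V + E = 20 + 46 = 66
ceil(log2(20)) = 5 (since 2^4 = 16 < 20 <= 32 = 2^5)
Total heap work = (V+E) * ceil(log2(V)) = 66 * 5 = 330


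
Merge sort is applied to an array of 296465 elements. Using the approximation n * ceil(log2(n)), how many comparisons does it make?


Merge sort divides the array into halves recursively.
Number of levels = ceil(log2(296465)) = 19
At each level, approximately n = 296465 comparisons are needed for merging.
Total comparisons ~ n * ceil(log2(n)) = 296465 * 19 = 5632835


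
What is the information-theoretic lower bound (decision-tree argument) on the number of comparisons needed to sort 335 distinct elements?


A binary decision tree of height h has at most 2^h leaves and needs at least n! of them, so h >= ceil(log2(n!)).
335! is far too large to multiply out, so use Stirling's series:
  ln(n!) ~ n ln n - n + (1/2) ln(2 pi n) + 1/(12n)  (error below 1/(360 n^3), negligible here)
  ln(335) = 5.8141305
  n ln n = 335 * 5.8141305 = 1947.7337
  (1/2) ln(2 pi * 335) = (1/2) ln(2104.8671) = 3.8260
  1/(12*335) = 0.0002
  ln(335!) ~ 1947.7337 - 335 + 3.8260 + 0.0002 = 1616.5599
Convert to base 2: log2(335!) = 1616.5599 / ln 2 = 1616.5599 / 0.69314718 = 2332.2030
ceil(2332.2030) = 2333


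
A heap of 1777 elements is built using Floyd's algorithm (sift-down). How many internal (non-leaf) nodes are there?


Leaf nodes occupy roughly half the array.
Sift-down is called for each internal node, starting from the last one.
Internal nodes = floor(n/2) = floor(1777/2) = 888


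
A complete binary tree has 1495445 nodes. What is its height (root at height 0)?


In a complete binary tree, level k holds nodes 2^k .. 2^(k+1)-1 (1-indexed).
Height = floor(log2(n)) = floor(log2(1495445)) = 20
Check: 2^20 = 1048576 <= 1495445 < 2097152 = 2^21


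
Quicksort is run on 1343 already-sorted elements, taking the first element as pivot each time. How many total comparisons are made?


Sum of comparisons per partition:
1342 + 1341 + ... + 1 + 0
= 1343 * (1343 - 1) / 2
= 1343 * 1342 / 2
= 901153


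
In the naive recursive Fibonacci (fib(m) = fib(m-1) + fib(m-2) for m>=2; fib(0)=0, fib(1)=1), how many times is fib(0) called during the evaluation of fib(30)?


Let N(m) = number of times fib(m) is called while evaluating fib(30).
N(30) = 1 (the initial call).
N(29) = 1 (only fib(30) calls it).
For 1 <= m <= 28: fib(m) is called by fib(m+1) and fib(m+2), so
  N(m) = N(m+1) + N(m+2).
fib(0) is called only by fib(2), so N(0) = N(2).
Walk down from m=30:
  N(30)=1, N(29)=1, N(28)=2, N(27)=3, N(26)=5, N(25)=8, N(24)=13, N(23)=21, N(22)=34, N(21)=55, N(20)=89, N(19)=144, N(18)=233, N(17)=377, N(16)=610, N(15)=987, N(14)=1597, N(13)=2584, N(12)=4181, N(11)=6765, N(10)=10946, N(9)=17711, N(8)=28657, N(7)=46368, N(6)=75025, N(5)=121393, N(4)=196418, N(3)=317811, N(2)=514229, N(1)=832040, N(0)=N(2)=514229
N(0) = 514229


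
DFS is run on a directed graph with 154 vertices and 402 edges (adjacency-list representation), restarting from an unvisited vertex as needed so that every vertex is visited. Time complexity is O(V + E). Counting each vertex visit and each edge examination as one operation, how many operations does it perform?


A full DFS traversal processes each vertex exactly once (push/pop on stack).
Each directed edge is examined once.
V = 154, E = 402
V + E = 556


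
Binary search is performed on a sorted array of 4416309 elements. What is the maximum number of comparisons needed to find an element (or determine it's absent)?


Binary search halves the search space each comparison:
  Step 1: search space = 4416309 -> 2208154
  Step 2: search space = 2208154 -> 1104077
  Step 3: search space = 1104077 -> 552038
  Step 4: search space = 552038 -> 276019
  Step 5: search space = 276019 -> 138009
  Step 6: search space = 138009 -> 69004
  Step 7: search space = 69004 -> 34502
  Step 8: search space = 34502 -> 17251
  Step 9: search space = 17251 -> 8625
  Step 10: search space = 8625 -> 4312
  Step 11: search space = 4312 -> 2156
  Step 12: search space = 2156 -> 1078
  Step 13: search space = 1078 -> 539
  Step 14: search space = 539 -> 269
  Step 15: search space = 269 -> 134
  Step 16: search space = 134 -> 67
  Step 17: search space = 67 -> 33
  Step 18: search space = 33 -> 16
  Step 19: search space = 16 -> 8
  Step 20: search space = 8 -> 4
  Step 21: search space = 4 -> 2
  Step 22: search space = 2 -> 1
  Step 23: search space = 1 (final check)
Maximum comparisons = floor(log2(4416309)) + 1 = 22 + 1 = 23


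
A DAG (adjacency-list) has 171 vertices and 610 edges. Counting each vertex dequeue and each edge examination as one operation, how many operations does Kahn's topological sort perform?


V = 171 (vertex processing)
E = 610 (edge processing)
V + E = 171 + 610 = 781


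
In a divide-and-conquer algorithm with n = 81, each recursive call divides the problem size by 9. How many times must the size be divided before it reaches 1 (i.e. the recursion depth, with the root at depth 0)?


Number of divisions = log_9(81)
Sizes: 81 -> 9 -> 1 (2 divisions)
Recursion depth = 2


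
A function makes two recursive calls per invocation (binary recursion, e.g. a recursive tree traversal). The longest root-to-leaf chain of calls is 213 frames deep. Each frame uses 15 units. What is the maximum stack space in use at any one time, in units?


Binary recursion: the two calls run one after the other, so only one root-to-leaf chain of frames is on the stack at a time.
Maximum depth (longest chain) = 213 frames
Each frame = 15 units
Max stack space = 213 * 15 = 3195


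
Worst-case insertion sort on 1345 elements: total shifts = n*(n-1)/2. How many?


Sum of shifts = 1 + 2 + 3 + ... + 1344
= 1345 * 1344 / 2
= 1807680 / 2
= 903840


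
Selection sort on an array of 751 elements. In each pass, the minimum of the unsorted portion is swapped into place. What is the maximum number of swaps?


Selection sort performs one swap per pass:
  Pass 1: find min in positions 0 to 750, swap with position 0
  Pass 2: find min in positions 1 to 750, swap with position 1
  Pass 3: find min in positions 2 to 750, swap with position 2
  Pass 4: find min in positions 3 to 750, swap with position 3
  Pass 5: find min in positions 4 to 750, swap with position 4
  ... (745 more passes)
Total passes (and swaps) = n - 1 = 751 - 1 = 750


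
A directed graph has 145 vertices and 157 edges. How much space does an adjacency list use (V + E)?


Adjacency list: one list head per vertex + one entry per edge
Vertex heads: 145
Edge entries: 157
Total = 145 + 157 = 302


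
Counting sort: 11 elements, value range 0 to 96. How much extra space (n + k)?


n = 11 (output array)
k = 97 (count array for 97 distinct values)
Extra space = 11 + 97 = 108


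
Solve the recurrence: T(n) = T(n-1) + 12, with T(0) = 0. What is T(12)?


Unrolling the recurrence:
T(12) = T(11) + 12
       = T(10) + 12 + 12
       = T(9) + 12*3
       ...
       = T(0) + 12*12
       = 0 + 144 = 144


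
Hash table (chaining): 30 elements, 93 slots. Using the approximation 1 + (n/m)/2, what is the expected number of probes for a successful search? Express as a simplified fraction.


Computing expected probes:
alpha = 30/93
= 1 + alpha/2
= 1 + 30/(2*93)
= (2*93 + 30) / (2*93)
= 216/186 = 36/31


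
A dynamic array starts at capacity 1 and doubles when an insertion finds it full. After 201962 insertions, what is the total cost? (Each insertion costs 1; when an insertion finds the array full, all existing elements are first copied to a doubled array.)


Insertion cost: 201962 (one per element)
Resizes occur just before inserting elements 2, 3, 5, 9, ...
Elements copied at each resize: 1 + 2 + 4 + 8 + 16 + 32 + 64 + 128 + 256 + 512 + 1024 + 2048 + 4096 + 8192 + 16384 + 32768 + 65536 + 131072
Sum of copies = 262143 (geometric series: 2^k - 1)
Total = 201962 + 262143 = 464105


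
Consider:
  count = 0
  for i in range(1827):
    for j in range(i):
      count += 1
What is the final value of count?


For each i, the inner loop runs i times:
  i=0: inner runs 0 times
  i=1: inner runs 1 time
  i=2: inner runs 2 times
  i=3: inner runs 3 times
  i=4: inner runs 4 times
  i=5: inner runs 5 times
  i=6: inner runs 6 times
  i=7: inner runs 7 times
  ...
Total = 0 + 1 + 2 + ... + 1826 = 1827*(1827-1)/2 = 1668051


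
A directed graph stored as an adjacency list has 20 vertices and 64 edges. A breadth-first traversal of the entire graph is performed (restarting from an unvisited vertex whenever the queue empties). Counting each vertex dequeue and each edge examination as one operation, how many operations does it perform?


A full BFS traversal dequeues each vertex once and examines each edge once.
Vertex visits: 20
Edge visits: 64
V + E = 20 + 64 = 84


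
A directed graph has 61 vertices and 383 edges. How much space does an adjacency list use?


Adjacency list: one list head per vertex + one entry per edge
Vertex heads: 61
Edge entries: 383
Total = 61 + 383 = 444


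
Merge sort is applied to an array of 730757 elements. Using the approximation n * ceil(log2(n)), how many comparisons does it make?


Merge sort divides the array into halves recursively.
Number of levels = ceil(log2(730757)) = 20
At each level, approximately n = 730757 comparisons are needed for merging.
Total comparisons ~ n * ceil(log2(n)) = 730757 * 20 = 14615140


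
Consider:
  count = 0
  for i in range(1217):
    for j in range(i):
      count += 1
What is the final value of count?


For each i, the inner loop runs i times:
  i=0: inner runs 0 times
  i=1: inner runs 1 time
  i=2: inner runs 2 times
  i=3: inner runs 3 times
  i=4: inner runs 4 times
  i=5: inner runs 5 times
  i=6: inner runs 6 times
  i=7: inner runs 7 times
  ...
Total = 0 + 1 + 2 + ... + 1216 = 1217*(1217-1)/2 = 739936


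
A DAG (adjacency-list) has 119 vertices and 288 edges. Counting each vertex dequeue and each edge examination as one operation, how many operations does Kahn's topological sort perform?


V = 119 (vertex processing)
E = 288 (edge processing)
V + E = 119 + 288 = 407


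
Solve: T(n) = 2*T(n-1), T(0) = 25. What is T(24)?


Unrolling:
T(24) = 2*T(23) = 2^2*T(22) = ... = 2^24*T(0)
= 2^24 * 25
= 16777216 * 25 = 419430400


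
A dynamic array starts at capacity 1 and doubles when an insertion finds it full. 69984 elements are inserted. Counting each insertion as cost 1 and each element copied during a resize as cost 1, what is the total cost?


n = 69984
Insertion costs: 69984
Resizes copy 1, 2, 4, ... up to the largest power of 2 that is <= n-1 = 69983, i.e. 65536.
Copy costs = 1 + 2 + 4 + 8 + 16 + 32 + 64 + 128 + 256 + 512 + 1024 + 2048 + 4096 + 8192 + 16384 + 32768 + 65536 = 131071
Total = 69984 + 131071 = 201055


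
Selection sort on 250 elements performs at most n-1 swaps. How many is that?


Each of the 249 passes places one element in its final position.
Pass 1: swap minimum into position 0
Pass 2: swap minimum of remaining into position 1
...
Pass 249: last two elements, one swap
Maximum swaps = 250 - 1 = 249


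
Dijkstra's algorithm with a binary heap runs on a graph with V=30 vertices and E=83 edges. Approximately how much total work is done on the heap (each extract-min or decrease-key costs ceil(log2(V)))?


Dijkstra with a binary heap: each vertex is extracted once, each edge may relax once.
Each heap operation costs O(log V).
V + E = 30 + 83 = 113
ceil(log2(30)) = 5 (since 2^4 = 16 < 30 <= 32 = 2^5)
Total heap work = (V+E) * ceil(log2(V)) = 113 * 5 = 565


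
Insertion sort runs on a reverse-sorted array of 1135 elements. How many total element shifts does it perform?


Sum of shifts = 1 + 2 + 3 + ... + 1134
= 1135 * 1134 / 2
= 1287090 / 2
= 643545


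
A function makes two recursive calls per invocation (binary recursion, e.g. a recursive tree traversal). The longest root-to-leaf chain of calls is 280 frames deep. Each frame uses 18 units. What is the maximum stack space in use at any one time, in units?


Binary recursion: the two calls run one after the other, so only one root-to-leaf chain of frames is on the stack at a time.
Maximum depth (longest chain) = 280 frames
Each frame = 18 units
Max stack space = 280 * 18 = 5040


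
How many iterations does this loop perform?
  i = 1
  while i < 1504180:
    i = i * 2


The loop variable doubles each iteration:
i = 1 -> 2 -> 4 -> 8 -> 16 -> 32 -> 64 -> 128 -> 256 -> 512 -> 1024 -> 2048 -> 4096 -> 8192 -> 16384 -> 32768 -> 65536 -> 131072 -> 262144 -> 524288 -> 1048576 -> 2097152 (stop, 2097152 >= 1504180)
Number of doublings = ceil(log2(1504180)) = 21


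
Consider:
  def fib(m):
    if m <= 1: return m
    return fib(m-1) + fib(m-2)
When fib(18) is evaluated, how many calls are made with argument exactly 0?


Let N(m) = number of times fib(m) is called while evaluating fib(18).
N(18) = 1 (the initial call).
N(17) = 1 (only fib(18) calls it).
For 1 <= m <= 16: fib(m) is called by fib(m+1) and fib(m+2), so
  N(m) = N(m+1) + N(m+2).
fib(0) is called only by fib(2), so N(0) = N(2).
Walk down from m=18:
  N(18)=1, N(17)=1, N(16)=2, N(15)=3, N(14)=5, N(13)=8, N(12)=13, N(11)=21, N(10)=34, N(9)=55, N(8)=89, N(7)=144, N(6)=233, N(5)=377, N(4)=610, N(3)=987, N(2)=1597, N(1)=2584, N(0)=N(2)=1597
N(0) = 1597


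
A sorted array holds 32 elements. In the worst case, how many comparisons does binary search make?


Halving sequence: 32 -> 16 -> 8 -> 4 -> 2 -> 1
Number of halvings = 5
Max comparisons = 5 + 1 = 6


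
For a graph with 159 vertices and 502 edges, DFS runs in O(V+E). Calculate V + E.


A full DFS traversal visits each vertex once and examines each edge once.
V = 159
E = 502
Sum = 159 + 502 = 661


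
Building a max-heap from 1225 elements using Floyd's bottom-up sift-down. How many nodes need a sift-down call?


In a heap of 1225 elements (0-indexed array):
  Last element index: 1224
  Parent of last element: floor((1224 - 1) / 2) = 611
  Internal nodes: indices 0 to 611
  Count = floor(1225/2) = 612


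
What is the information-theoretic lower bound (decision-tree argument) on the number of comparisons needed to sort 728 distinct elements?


A binary decision tree of height h has at most 2^h leaves and needs at least n! of them, so h >= ceil(log2(n!)).
728! is far too large to multiply out, so use Stirling's series:
  ln(n!) ~ n ln n - n + (1/2) ln(2 pi n) + 1/(12n)  (error below 1/(360 n^3), negligible here)
  ln(728) = 6.5903010
  n ln n = 728 * 6.5903010 = 4797.7391
  (1/2) ln(2 pi * 728) = (1/2) ln(4574.1589) = 4.2141
  1/(12*728) = 0.0001
  ln(728!) ~ 4797.7391 - 728 + 4.2141 + 0.0001 = 4073.9533
Convert to base 2: log2(728!) = 4073.9533 / ln 2 = 4073.9533 / 0.69314718 = 5877.4722
ceil(5877.4722) = 5878


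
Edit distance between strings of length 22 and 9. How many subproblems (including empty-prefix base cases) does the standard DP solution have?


The table includes base cases (empty prefixes).
Rows: (m+1) = 23
Columns: (n+1) = 10
Total = 23 * 10 = 230


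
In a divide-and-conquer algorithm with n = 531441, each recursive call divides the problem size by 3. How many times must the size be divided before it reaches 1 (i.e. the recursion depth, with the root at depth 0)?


Number of divisions = log_3(531441)
Sizes: 531441 -> 177147 -> 59049 -> 19683 -> 6561 -> 2187 -> 729 -> 243 -> 81 -> 27 -> 9 -> 3 -> 1 (12 divisions)
Recursion depth = 12


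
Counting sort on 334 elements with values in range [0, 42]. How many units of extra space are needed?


Output array size: 334 (to store sorted result)
Count array size: 43 (one slot per possible value, range 0 to 42)
Total extra space = 334 + 43 = 377


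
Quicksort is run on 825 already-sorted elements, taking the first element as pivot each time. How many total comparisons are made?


Sum of comparisons per partition:
824 + 823 + ... + 1 + 0
= 825 * (825 - 1) / 2
= 825 * 824 / 2
= 339900


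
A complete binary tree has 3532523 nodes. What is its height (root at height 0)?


In a complete binary tree, level k holds nodes 2^k .. 2^(k+1)-1 (1-indexed).
Height = floor(log2(n)) = floor(log2(3532523)) = 21
Check: 2^21 = 2097152 <= 3532523 < 4194304 = 2^22


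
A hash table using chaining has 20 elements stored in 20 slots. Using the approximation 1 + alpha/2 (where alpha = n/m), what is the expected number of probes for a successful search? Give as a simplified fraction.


Load factor alpha = n/m = 20/20
Expected probes = 1 + alpha/2 = 1 + 20/(2*20)
= 1 + 20/40
= 40/40 + 20/40
= 60/40
Simplify: 3/2


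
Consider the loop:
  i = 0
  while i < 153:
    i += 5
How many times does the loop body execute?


Starting at i = 0, each iteration adds 5.
Iterations until i >= 153:
  Iteration 1: i = 0 -> i = 5
  Iteration 2: i = 5 -> i = 10
  Iteration 3: i = 10 -> i = 15
  Iteration 4: i = 15 -> i = 20
  Iteration 5: i = 20 -> i = 25
  Iteration 6: i = 25 -> i = 30
  Iteration 7: i = 30 -> i = 35
  Iteration 8: i = 35 -> i = 40
  ... continuing ...
Total iterations = ceil(153/5) = 31


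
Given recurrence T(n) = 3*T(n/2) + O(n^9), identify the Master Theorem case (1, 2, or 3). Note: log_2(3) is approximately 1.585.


Master Theorem parameters: a=3, b=2, c=9
log_b(a) = 1.585
Compare b^c with a: 2^9 = 512 > 3, so c > log_b(a).
Comparing c=9 vs log_b(a)=1.585:
9 > 1.585 => Case 3
Result: T(n) = O(n^9)
Master Theorem case = 3


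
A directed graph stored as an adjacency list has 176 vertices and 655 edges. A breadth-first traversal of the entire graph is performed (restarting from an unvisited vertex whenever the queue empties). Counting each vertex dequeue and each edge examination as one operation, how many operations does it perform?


A full BFS traversal dequeues each vertex once and examines each edge once.
Vertex visits: 176
Edge visits: 655
V + E = 176 + 655 = 831


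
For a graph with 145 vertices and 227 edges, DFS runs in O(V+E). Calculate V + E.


A full DFS traversal visits each vertex once and examines each edge once.
V = 145
E = 227
Sum = 145 + 227 = 372


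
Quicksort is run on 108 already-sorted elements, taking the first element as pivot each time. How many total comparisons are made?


Sum of comparisons per partition:
107 + 106 + ... + 1 + 0
= 108 * (108 - 1) / 2
= 108 * 107 / 2
= 5778


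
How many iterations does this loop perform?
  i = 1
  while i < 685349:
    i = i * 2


The loop variable doubles each iteration:
i = 1 -> 2 -> 4 -> 8 -> 16 -> 32 -> 64 -> 128 -> 256 -> 512 -> 1024 -> 2048 -> 4096 -> 8192 -> 16384 -> 32768 -> 65536 -> 131072 -> 262144 -> 524288 -> 1048576 (stop, 1048576 >= 685349)
Number of doublings = ceil(log2(685349)) = 20


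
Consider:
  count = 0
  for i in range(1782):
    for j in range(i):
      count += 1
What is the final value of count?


For each i, the inner loop runs i times:
  i=0: inner runs 0 times
  i=1: inner runs 1 time
  i=2: inner runs 2 times
  i=3: inner runs 3 times
  i=4: inner runs 4 times
  i=5: inner runs 5 times
  i=6: inner runs 6 times
  i=7: inner runs 7 times
  ...
Total = 0 + 1 + 2 + ... + 1781 = 1782*(1782-1)/2 = 1586871


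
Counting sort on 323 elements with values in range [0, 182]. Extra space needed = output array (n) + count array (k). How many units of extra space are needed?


Output array size: 323 (to store sorted result)
Count array size: 183 (one slot per possible value, range 0 to 182)
Total extra space = 323 + 183 = 506


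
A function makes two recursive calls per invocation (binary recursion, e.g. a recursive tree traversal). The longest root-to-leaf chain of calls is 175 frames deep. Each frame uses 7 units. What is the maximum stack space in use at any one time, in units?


Binary recursion: the two calls run one after the other, so only one root-to-leaf chain of frames is on the stack at a time.
Maximum depth (longest chain) = 175 frames
Each frame = 7 units
Max stack space = 175 * 7 = 1225


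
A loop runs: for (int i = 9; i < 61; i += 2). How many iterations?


Loop starts at i = 9, increments by 2, stops when i >= 61.
Number of iterations = ceil((61 - 9) / 2)
= ceil(52 / 2)
= 26


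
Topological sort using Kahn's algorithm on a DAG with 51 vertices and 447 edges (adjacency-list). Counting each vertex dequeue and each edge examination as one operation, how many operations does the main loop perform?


Kahn's algorithm:
  1. Compute in-degrees: O(V + E)
  2. Process queue: each vertex dequeued once (O(V))
     each edge examined once (O(E))
Total = V + E = 51 + 447 = 498


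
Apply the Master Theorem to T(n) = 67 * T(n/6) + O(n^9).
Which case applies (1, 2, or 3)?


The Master Theorem: T(n) = a*T(n/b) + O(n^c)
  a = 67, b = 6, c = 9
log_b(a) = log_6(67) ~ 2.347
Compare b^c with a: 6^9 = 10077696 > 67, so c > log_b(a).
Since c > log_b(a), Case 3 applies.
T(n) = O(n^9)
Master Theorem case = 3


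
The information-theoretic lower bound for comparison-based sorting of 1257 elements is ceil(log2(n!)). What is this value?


A binary decision tree of height h has at most 2^h leaves and needs at least n! of them, so h >= ceil(log2(n!)).
1257! is far too large to multiply out, so use Stirling's series:
  ln(n!) ~ n ln n - n + (1/2) ln(2 pi n) + 1/(12n)  (error below 1/(360 n^3), negligible here)
  ln(1257) = 7.1364832
  n ln n = 1257 * 7.1364832 = 8970.5594
  (1/2) ln(2 pi * 1257) = (1/2) ln(7897.9639) = 4.4872
  1/(12*1257) = 0.0001
  ln(1257!) ~ 8970.5594 - 1257 + 4.4872 + 0.0001 = 7718.0467
Convert to base 2: log2(1257!) = 7718.0467 / ln 2 = 7718.0467 / 0.69314718 = 11134.7877
ceil(11134.7877) = 11135


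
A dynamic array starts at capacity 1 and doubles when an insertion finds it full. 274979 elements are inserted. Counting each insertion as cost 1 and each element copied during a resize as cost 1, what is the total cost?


n = 274979
Insertion costs: 274979
Resizes copy 1, 2, 4, ... up to the largest power of 2 that is <= n-1 = 274978, i.e. 262144.
Copy costs = 1 + 2 + 4 + 8 + 16 + 32 + 64 + 128 + 256 + 512 + 1024 + 2048 + 4096 + 8192 + 16384 + 32768 + 65536 + 131072 + 262144 = 524287
Total = 274979 + 524287 = 799266


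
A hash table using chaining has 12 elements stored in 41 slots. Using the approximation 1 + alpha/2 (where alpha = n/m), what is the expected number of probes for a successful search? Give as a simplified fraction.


Load factor alpha = n/m = 12/41
Expected probes = 1 + alpha/2 = 1 + 12/(2*41)
= 1 + 12/82
= 82/82 + 12/82
= 94/82
Simplify: 47/41


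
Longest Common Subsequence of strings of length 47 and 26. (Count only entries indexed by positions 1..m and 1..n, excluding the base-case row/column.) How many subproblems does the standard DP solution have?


DP table indexed by positions in both strings.
First string: 47 positions
Second string: 26 positions
Total = 47 * 26 = 1222


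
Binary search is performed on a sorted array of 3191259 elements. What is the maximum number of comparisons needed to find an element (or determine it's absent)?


Binary search halves the search space each comparison:
  Step 1: search space = 3191259 -> 1595629
  Step 2: search space = 1595629 -> 797814
  Step 3: search space = 797814 -> 398907
  Step 4: search space = 398907 -> 199453
  Step 5: search space = 199453 -> 99726
  Step 6: search space = 99726 -> 49863
  Step 7: search space = 49863 -> 24931
  Step 8: search space = 24931 -> 12465
  Step 9: search space = 12465 -> 6232
  Step 10: search space = 6232 -> 3116
  Step 11: search space = 3116 -> 1558
  Step 12: search space = 1558 -> 779
  Step 13: search space = 779 -> 389
  Step 14: search space = 389 -> 194
  Step 15: search space = 194 -> 97
  Step 16: search space = 97 -> 48
  Step 17: search space = 48 -> 24
  Step 18: search space = 24 -> 12
  Step 19: search space = 12 -> 6
  Step 20: search space = 6 -> 3
  Step 21: search space = 3 -> 1
  Step 22: search space = 1 (final check)
Maximum comparisons = floor(log2(3191259)) + 1 = 21 + 1 = 22


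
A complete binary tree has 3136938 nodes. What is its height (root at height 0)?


In a complete binary tree, level k holds nodes 2^k .. 2^(k+1)-1 (1-indexed).
Height = floor(log2(n)) = floor(log2(3136938)) = 21
Check: 2^21 = 2097152 <= 3136938 < 4194304 = 2^22


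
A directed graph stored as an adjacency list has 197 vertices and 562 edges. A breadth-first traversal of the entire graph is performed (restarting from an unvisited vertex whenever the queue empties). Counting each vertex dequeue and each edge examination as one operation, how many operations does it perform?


A full BFS traversal dequeues each vertex once and examines each edge once.
Vertex visits: 197
Edge visits: 562
V + E = 197 + 562 = 759


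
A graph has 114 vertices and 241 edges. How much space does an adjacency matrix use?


Adjacency matrix: V x V grid of entries
Space = V^2 = 114^2 = 114 * 114 = 12996


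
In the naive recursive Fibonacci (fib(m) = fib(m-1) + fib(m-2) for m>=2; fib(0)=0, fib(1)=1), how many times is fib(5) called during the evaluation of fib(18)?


Let N(m) = number of times fib(m) is called while evaluating fib(18).
N(18) = 1 (the initial call).
N(17) = 1 (only fib(18) calls it).
For 1 <= m <= 16: fib(m) is called by fib(m+1) and fib(m+2), so
  N(m) = N(m+1) + N(m+2).
fib(0) is called only by fib(2), so N(0) = N(2).
Walk down from m=18:
  N(18)=1, N(17)=1, N(16)=2, N(15)=3, N(14)=5, N(13)=8, N(12)=13, N(11)=21, N(10)=34, N(9)=55, N(8)=89, N(7)=144, N(6)=233, N(5)=377
N(5) = 377


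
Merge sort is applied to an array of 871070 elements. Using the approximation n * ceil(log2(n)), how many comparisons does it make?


Merge sort divides the array into halves recursively.
Number of levels = ceil(log2(871070)) = 20
At each level, approximately n = 871070 comparisons are needed for merging.
Total comparisons ~ n * ceil(log2(n)) = 871070 * 20 = 17421400


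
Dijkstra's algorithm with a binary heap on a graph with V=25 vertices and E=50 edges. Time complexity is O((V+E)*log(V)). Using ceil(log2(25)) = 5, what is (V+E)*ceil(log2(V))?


Dijkstra with a binary heap: each vertex is extracted once, each edge may relax once.
Each heap operation costs O(log V).
V + E = 25 + 50 = 75
ceil(log2(25)) = 5 (since 2^4 = 16 < 25 <= 32 = 2^5)
Total heap work = (V+E) * ceil(log2(V)) = 75 * 5 = 375


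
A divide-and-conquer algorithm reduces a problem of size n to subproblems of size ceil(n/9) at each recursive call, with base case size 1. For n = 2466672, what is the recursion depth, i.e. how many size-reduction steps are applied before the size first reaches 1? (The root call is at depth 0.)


Each step divides the size by 9 (rounding up); after k steps the size is ceil(n/9^k), which equals 1 exactly when 9^k >= n.
So the depth is the smallest k with 9^k >= 2466672, i.e. ceil(log_9(2466672)).
9^6 = 531441 < 2466672 <= 4782969 = 9^7
Recursion depth = 7


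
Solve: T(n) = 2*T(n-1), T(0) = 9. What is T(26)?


Unrolling:
T(26) = 2*T(25) = 2^2*T(24) = ... = 2^26*T(0)
= 2^26 * 9
= 67108864 * 9 = 603979776


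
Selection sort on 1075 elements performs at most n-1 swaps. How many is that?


Each of the 1074 passes places one element in its final position.
Pass 1: swap minimum into position 0
Pass 2: swap minimum of remaining into position 1
...
Pass 1074: last two elements, one swap
Maximum swaps = 1075 - 1 = 1074


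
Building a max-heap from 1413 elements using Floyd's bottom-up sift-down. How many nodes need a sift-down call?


In a heap of 1413 elements (0-indexed array):
  Last element index: 1412
  Parent of last element: floor((1412 - 1) / 2) = 705
  Internal nodes: indices 0 to 705
  Count = floor(1413/2) = 706


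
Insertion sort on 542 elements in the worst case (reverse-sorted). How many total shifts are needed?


In the worst case (reverse-sorted), each element shifts past all previous:
  Element 1: 1 shifts
  Element 2: 2 shifts
  Element 3: 3 shifts
  Element 4: 4 shifts
  Element 5: 5 shifts
  ...
  Element 541: 541 shifts
Total = 1 + 2 + ... + 541
= 542*(542-1)/2 = 146611


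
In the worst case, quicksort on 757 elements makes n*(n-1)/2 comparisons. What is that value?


Sum of comparisons per partition:
756 + 755 + ... + 1 + 0
= 757 * (757 - 1) / 2
= 757 * 756 / 2
= 286146


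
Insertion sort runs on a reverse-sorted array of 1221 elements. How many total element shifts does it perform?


Sum of shifts = 1 + 2 + 3 + ... + 1220
= 1221 * 1220 / 2
= 1489620 / 2
= 744810


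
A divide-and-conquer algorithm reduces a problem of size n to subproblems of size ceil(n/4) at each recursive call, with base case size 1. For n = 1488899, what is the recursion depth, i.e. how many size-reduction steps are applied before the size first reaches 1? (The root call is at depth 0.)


Each step divides the size by 4 (rounding up); after k steps the size is ceil(n/4^k), which equals 1 exactly when 4^k >= n.
So the depth is the smallest k with 4^k >= 1488899, i.e. ceil(log_4(1488899)).
4^10 = 1048576 < 1488899 <= 4194304 = 4^11
Recursion depth = 11


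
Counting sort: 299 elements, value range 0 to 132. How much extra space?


n = 299 (output array)
k = 133 (count array for 133 distinct values)
Extra space = 299 + 133 = 432


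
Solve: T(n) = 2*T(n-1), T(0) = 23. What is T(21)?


Unrolling:
T(21) = 2*T(20) = 2^2*T(19) = ... = 2^21*T(0)
= 2^21 * 23
= 2097152 * 23 = 48234496


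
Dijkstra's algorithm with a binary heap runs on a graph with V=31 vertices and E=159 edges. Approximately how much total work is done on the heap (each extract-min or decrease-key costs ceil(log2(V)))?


Dijkstra with a binary heap: each vertex is extracted once, each edge may relax once.
Each heap operation costs O(log V).
V + E = 31 + 159 = 190
ceil(log2(31)) = 5 (since 2^4 = 16 < 31 <= 32 = 2^5)
Total heap work = (V+E) * ceil(log2(V)) = 190 * 5 = 950


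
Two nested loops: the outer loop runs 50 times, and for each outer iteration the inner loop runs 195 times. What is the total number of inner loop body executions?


Outer loop: 50 iterations
Inner loop: 195 iterations per outer iteration
Total = 50 * 195 = 9750


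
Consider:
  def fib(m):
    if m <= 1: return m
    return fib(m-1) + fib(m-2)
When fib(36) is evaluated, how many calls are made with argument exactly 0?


Let N(m) = number of times fib(m) is called while evaluating fib(36).
N(36) = 1 (the initial call).
N(35) = 1 (only fib(36) calls it).
For 1 <= m <= 34: fib(m) is called by fib(m+1) and fib(m+2), so
  N(m) = N(m+1) + N(m+2).
fib(0) is called only by fib(2), so N(0) = N(2).
Walk down from m=36:
  N(36)=1, N(35)=1, N(34)=2, N(33)=3, N(32)=5, N(31)=8, N(30)=13, N(29)=21, N(28)=34, N(27)=55, N(26)=89, N(25)=144, N(24)=233, N(23)=377, N(22)=610, N(21)=987, N(20)=1597, N(19)=2584, N(18)=4181, N(17)=6765, N(16)=10946, N(15)=17711, N(14)=28657, N(13)=46368, N(12)=75025, N(11)=121393, N(10)=196418, N(9)=317811, N(8)=514229, N(7)=832040, N(6)=1346269, N(5)=2178309, N(4)=3524578, N(3)=5702887, N(2)=9227465, N(1)=14930352, N(0)=N(2)=9227465
N(0) = 9227465


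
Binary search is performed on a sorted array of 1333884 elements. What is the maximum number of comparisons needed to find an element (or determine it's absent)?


Binary search halves the search space each comparison:
  Step 1: search space = 1333884 -> 666942
  Step 2: search space = 666942 -> 333471
  Step 3: search space = 333471 -> 166735
  Step 4: search space = 166735 -> 83367
  Step 5: search space = 83367 -> 41683
  Step 6: search space = 41683 -> 20841
  Step 7: search space = 20841 -> 10420
  Step 8: search space = 10420 -> 5210
  Step 9: search space = 5210 -> 2605
  Step 10: search space = 2605 -> 1302
  Step 11: search space = 1302 -> 651
  Step 12: search space = 651 -> 325
  Step 13: search space = 325 -> 162
  Step 14: search space = 162 -> 81
  Step 15: search space = 81 -> 40
  Step 16: search space = 40 -> 20
  Step 17: search space = 20 -> 10
  Step 18: search space = 10 -> 5
  Step 19: search space = 5 -> 2
  Step 20: search space = 2 -> 1
  Step 21: search space = 1 (final check)
Maximum comparisons = floor(log2(1333884)) + 1 = 20 + 1 = 21


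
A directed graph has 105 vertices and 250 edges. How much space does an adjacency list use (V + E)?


Adjacency list: one list head per vertex + one entry per edge
Vertex heads: 105
Edge entries: 250
Total = 105 + 250 = 355


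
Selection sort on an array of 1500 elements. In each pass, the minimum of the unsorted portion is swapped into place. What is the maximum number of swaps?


Selection sort performs one swap per pass:
  Pass 1: find min in positions 0 to 1499, swap with position 0
  Pass 2: find min in positions 1 to 1499, swap with position 1
  Pass 3: find min in positions 2 to 1499, swap with position 2
  Pass 4: find min in positions 3 to 1499, swap with position 3
  Pass 5: find min in positions 4 to 1499, swap with position 4
  ... (1494 more passes)
Total passes (and swaps) = n - 1 = 1500 - 1 = 1499
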